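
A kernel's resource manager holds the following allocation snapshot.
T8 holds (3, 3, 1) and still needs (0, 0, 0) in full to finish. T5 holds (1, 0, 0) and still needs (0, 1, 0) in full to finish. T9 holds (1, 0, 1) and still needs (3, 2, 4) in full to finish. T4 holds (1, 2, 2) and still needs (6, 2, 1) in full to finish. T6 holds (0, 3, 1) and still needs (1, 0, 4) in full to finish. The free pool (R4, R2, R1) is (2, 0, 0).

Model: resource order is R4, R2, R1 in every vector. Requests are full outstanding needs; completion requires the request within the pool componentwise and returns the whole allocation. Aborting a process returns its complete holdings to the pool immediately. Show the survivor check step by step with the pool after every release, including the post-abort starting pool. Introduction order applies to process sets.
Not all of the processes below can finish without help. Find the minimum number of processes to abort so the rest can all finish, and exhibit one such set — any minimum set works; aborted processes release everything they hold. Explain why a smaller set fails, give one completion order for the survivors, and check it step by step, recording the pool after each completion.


The answer: abort T6.
Key observation: T9 was stuck for good until T6 gave back (0, 3, 1); in the order shown it finishes at step 4.
Why nothing smaller works: aborting no one leaves the state deadlocked as given.
Survivors finish in the order: T5, T8, T4, T9. Step-by-step check (pool after the aborts first):
  pool = (2, 3, 1)
  T5 needs (0, 1, 0) <= (2, 3, 1) -> finishes; pool += (1, 0, 0) = (3, 3, 1)
  T8 needs (0, 0, 0) <= (3, 3, 1) -> finishes; pool += (3, 3, 1) = (6, 6, 2)
  T4 needs (6, 2, 1) <= (6, 6, 2) -> finishes; pool += (1, 2, 2) = (7, 8, 4)
  T9 needs (3, 2, 4) <= (7, 8, 4) -> finishes; pool += (1, 0, 1) = (8, 8, 5)


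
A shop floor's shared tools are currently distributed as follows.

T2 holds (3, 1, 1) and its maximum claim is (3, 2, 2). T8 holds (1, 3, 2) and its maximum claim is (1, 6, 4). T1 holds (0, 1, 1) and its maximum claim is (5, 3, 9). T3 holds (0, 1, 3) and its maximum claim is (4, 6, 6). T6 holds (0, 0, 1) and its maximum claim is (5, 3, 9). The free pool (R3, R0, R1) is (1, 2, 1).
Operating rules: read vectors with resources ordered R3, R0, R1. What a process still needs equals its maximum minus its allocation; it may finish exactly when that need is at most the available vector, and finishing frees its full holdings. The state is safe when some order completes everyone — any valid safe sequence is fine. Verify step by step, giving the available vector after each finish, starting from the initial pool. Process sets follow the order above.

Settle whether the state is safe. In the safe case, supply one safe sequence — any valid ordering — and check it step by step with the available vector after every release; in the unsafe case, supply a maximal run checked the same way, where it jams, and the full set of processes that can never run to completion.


The state is UNSAFE.
Key observation: no order helps: past T2, T8, T3, the free pool tops out at (5, 7, 7), below what each blocked process needs in R1.
Going as far as possible: T2, T8, T3; after that, nothing fits. Walking it through:
  pool = (1, 2, 1)
  T2 needs (0, 1, 1) <= (1, 2, 1) -> finishes; pool += (3, 1, 1) = (4, 3, 2)
  T8 needs (0, 3, 2) <= (4, 3, 2) -> finishes; pool += (1, 3, 2) = (5, 6, 4)
  T3 needs (4, 5, 3) <= (5, 6, 4) -> finishes; pool += (0, 1, 3) = (5, 7, 7)
  T1 cannot run: need (5, 2, 8) vs free (5, 7, 7) (insufficient R1)
  T6 cannot run: need (5, 3, 8) vs free (5, 7, 7) (insufficient R1)
Permanently blocked: T1 and T6.


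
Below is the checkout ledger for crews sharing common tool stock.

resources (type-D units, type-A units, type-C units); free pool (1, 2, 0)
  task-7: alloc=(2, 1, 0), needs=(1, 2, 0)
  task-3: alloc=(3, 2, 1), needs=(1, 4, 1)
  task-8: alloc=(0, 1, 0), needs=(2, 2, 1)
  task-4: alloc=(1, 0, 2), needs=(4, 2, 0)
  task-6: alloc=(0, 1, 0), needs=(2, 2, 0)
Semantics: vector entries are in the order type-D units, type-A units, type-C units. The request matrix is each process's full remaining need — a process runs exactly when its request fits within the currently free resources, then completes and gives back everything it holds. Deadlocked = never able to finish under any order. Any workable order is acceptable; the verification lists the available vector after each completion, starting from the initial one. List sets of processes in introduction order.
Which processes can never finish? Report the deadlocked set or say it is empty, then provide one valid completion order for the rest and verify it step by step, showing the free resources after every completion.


Deadlocked set: task-3, task-8 and task-4.
Key observation: after task-7, task-6 the pool peaks at (3, 4, 0), and each blocked process is short somewhere: task-3 on type-C units; task-8 on type-C units; task-4 on type-D units.
A valid finishing order for the others: task-7, task-6. Verifying each step:
  pool = (1, 2, 0)
  run task-7 (needs (1, 2, 0), free (1, 2, 0)); after release of (2, 1, 0) the pool is (3, 3, 0)
  run task-6 (needs (2, 2, 0), free (3, 3, 0)); after release of (0, 1, 0) the pool is (3, 4, 0)
The blocked processes can never fit:
  blocked: task-3 wants (1, 4, 1), pool (3, 4, 0) — not enough type-C units
  blocked: task-8 wants (2, 2, 1), pool (3, 4, 0) — not enough type-C units
  blocked: task-4 wants (4, 2, 0), pool (3, 4, 0) — not enough type-D units


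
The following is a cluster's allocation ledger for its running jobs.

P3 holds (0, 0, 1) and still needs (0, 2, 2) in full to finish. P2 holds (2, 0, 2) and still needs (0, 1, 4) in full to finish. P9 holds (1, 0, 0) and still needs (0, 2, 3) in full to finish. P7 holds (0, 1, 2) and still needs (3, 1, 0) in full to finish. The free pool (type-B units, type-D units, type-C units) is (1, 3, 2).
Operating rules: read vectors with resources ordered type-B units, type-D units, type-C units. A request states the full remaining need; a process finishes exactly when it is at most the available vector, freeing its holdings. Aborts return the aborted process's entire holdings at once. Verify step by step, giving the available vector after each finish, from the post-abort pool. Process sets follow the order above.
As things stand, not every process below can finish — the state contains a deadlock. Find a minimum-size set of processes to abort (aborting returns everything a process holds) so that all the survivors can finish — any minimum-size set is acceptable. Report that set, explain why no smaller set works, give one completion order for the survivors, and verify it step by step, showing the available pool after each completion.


The answer: abort P2.
Key observation: the returned (2, 0, 2) from P2 is what brings P7 — unrunnable before, under any order — into play at step 3.
Minimality: the empty abort set fails — the state is deadlocked as it stands.
One survivor order: P3, P9, P7. Verifying each step (post-abort pool first):
  pool = (3, 3, 4)
  P3: need (0, 2, 2) fits (3, 3, 4); releases (0, 0, 1), pool now (3, 3, 5)
  P9: need (0, 2, 3) fits (3, 3, 5); releases (1, 0, 0), pool now (4, 3, 5)
  P7: need (3, 1, 0) fits (4, 3, 5); releases (0, 1, 2), pool now (4, 4, 7)


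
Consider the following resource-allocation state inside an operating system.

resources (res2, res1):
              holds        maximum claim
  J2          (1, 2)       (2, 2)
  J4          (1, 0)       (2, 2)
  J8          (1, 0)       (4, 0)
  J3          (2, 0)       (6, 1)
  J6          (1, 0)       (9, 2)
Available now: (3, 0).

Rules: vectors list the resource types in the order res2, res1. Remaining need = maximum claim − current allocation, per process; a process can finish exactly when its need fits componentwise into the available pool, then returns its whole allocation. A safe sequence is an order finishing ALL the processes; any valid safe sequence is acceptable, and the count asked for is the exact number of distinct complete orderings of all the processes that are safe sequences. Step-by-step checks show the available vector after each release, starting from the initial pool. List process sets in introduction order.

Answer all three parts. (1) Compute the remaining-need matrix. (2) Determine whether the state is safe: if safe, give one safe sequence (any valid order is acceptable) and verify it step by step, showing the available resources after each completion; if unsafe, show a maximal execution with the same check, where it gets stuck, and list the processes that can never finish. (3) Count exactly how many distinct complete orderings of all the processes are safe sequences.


(1) Outstanding need per process (order res2, res1):
  J2: (1, 0)
  J4: (1, 2)
  J8: (3, 0)
  J3: (4, 1)
  J6: (8, 2)
(2) SAFE. One safe sequence: J8, J2, J4, J3, J6.
Key observation: at J8 the run first touches a limit — (3, 0) against (3, 0), exact on a resource it actually requests.
Walking it through:
  pool = (3, 0)
  J8 needs (3, 0) <= (3, 0) -> finishes; pool += (1, 0) = (4, 0)
  J2 needs (1, 0) <= (4, 0) -> finishes; pool += (1, 2) = (5, 2)
  J4 needs (1, 2) <= (5, 2) -> finishes; pool += (1, 0) = (6, 2)
  J3 needs (4, 1) <= (6, 2) -> finishes; pool += (2, 0) = (8, 2)
  J6 needs (8, 2) <= (8, 2) -> finishes; pool += (1, 0) = (9, 2)
(3) The exact count: 8 of the possible complete orderings are safe sequences.


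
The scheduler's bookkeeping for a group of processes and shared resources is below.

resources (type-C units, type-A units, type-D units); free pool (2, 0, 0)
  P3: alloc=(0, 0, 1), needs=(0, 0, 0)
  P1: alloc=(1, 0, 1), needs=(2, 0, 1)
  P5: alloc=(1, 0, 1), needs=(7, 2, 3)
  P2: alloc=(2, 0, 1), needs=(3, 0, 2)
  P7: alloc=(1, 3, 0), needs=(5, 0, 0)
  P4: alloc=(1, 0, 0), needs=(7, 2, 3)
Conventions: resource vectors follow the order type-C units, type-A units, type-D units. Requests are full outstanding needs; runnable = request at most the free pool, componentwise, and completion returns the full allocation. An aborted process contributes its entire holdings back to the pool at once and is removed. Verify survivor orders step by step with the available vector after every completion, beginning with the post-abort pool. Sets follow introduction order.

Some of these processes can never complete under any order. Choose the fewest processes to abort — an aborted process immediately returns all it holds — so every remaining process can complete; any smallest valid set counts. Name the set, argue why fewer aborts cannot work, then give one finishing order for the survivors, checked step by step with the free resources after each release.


Minimum abort set: P4.
Key observation: the deadlocked P5 becomes finishable only because P4 released (1, 0, 0); it completes at step 5 below.
Why nothing smaller works: aborting no one leaves the state deadlocked as given.
The survivors complete as P3, P1, P2, P7, P5. Walking it through (starting from the post-abort pool):
  pool = (3, 0, 0)
  P3 needs (0, 0, 0) <= (3, 0, 0) -> finishes; pool += (0, 0, 1) = (3, 0, 1)
  P1 needs (2, 0, 1) <= (3, 0, 1) -> finishes; pool += (1, 0, 1) = (4, 0, 2)
  P2 needs (3, 0, 2) <= (4, 0, 2) -> finishes; pool += (2, 0, 1) = (6, 0, 3)
  P7 needs (5, 0, 0) <= (6, 0, 3) -> finishes; pool += (1, 3, 0) = (7, 3, 3)
  P5 needs (7, 2, 3) <= (7, 3, 3) -> finishes; pool += (1, 0, 1) = (8, 3, 4)


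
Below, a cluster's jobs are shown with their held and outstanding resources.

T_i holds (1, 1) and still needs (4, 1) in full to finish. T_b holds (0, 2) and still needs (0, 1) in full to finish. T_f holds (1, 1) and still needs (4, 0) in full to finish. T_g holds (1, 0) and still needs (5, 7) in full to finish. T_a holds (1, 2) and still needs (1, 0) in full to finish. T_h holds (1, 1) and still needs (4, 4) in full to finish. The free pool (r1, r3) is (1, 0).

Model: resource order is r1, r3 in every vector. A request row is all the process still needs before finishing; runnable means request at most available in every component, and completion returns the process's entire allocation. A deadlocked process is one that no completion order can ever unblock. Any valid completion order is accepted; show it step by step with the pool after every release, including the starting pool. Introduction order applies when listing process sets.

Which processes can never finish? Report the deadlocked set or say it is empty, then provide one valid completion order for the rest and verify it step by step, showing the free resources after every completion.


Deadlocked: T_i, T_f, T_g and T_h.
Key observation: the pool after T_a, T_b is (2, 4); every surviving request exceeds it in r1, so progress ends there.
One completion order for the rest: T_a, T_b. Step-by-step check:
  pool = (1, 0)
  T_a: need (1, 0) fits (1, 0); releases (1, 2), pool now (2, 2)
  T_b: need (0, 1) fits (2, 2); releases (0, 2), pool now (2, 4)
The blocked processes can never fit:
  T_i cannot run: need (4, 1) vs free (2, 4) (insufficient r1)
  T_f cannot run: need (4, 0) vs free (2, 4) (insufficient r1)
  T_g cannot run: need (5, 7) vs free (2, 4) (insufficient r1 and r3)
  T_h cannot run: need (4, 4) vs free (2, 4) (insufficient r1)


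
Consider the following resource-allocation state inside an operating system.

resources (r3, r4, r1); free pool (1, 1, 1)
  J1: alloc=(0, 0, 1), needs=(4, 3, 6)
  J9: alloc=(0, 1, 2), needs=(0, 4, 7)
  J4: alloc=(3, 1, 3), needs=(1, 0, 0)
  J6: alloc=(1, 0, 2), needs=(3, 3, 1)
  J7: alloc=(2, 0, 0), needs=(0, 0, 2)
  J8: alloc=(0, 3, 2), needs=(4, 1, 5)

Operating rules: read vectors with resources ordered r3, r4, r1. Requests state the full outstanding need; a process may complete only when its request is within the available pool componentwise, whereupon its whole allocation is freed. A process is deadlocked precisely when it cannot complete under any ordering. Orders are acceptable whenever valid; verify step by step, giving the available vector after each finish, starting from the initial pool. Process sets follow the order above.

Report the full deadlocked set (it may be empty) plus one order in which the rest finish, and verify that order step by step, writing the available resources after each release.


Deadlocked set: J1, J9, J6 and J8.
Key observation: after J4, J7 the pool peaks at (6, 2, 4), and each blocked process is short somewhere: J1 on r4, r1; J9 on r4, r1; J6 on r4; J8 on r1.
A valid finishing order for the others: J4, J7. Walking it through:
  pool = (1, 1, 1)
  J4 needs (1, 0, 0) <= (1, 1, 1) -> finishes; pool += (3, 1, 3) = (4, 2, 4)
  J7 needs (0, 0, 2) <= (4, 2, 4) -> finishes; pool += (2, 0, 0) = (6, 2, 4)
The blocked processes can never fit:
  blocked: J1 wants (4, 3, 6), pool (6, 2, 4) — not enough r4 and r1
  blocked: J9 wants (0, 4, 7), pool (6, 2, 4) — not enough r4 and r1
  blocked: J6 wants (3, 3, 1), pool (6, 2, 4) — not enough r4
  blocked: J8 wants (4, 1, 5), pool (6, 2, 4) — not enough r1


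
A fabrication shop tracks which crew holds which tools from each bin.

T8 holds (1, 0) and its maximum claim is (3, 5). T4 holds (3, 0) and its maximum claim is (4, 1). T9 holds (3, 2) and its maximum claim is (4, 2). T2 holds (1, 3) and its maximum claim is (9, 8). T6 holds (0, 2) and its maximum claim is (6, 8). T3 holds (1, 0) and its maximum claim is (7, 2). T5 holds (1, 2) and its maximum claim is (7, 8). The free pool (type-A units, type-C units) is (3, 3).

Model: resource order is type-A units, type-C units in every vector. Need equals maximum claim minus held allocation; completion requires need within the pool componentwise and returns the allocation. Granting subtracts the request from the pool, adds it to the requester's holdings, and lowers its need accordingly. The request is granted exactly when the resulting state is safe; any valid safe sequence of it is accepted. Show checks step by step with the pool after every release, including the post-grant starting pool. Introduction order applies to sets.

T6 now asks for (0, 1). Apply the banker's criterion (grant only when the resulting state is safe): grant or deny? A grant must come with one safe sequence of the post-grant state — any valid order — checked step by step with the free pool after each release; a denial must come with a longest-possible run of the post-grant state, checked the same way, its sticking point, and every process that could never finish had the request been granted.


DENY — the pretend-granted state is unsafe.
Key observation: the wall is type-C units: completing T9, T3, T4 brings the pool only to (10, 4), and all the rest need more.
Pretend the grant happened; the run T9, T3, T4 goes as far as possible. Check, step by step:
  pool = (3, 2)
  T9: need (1, 0) fits (3, 2); releases (3, 2), pool now (6, 4)
  T3: need (6, 2) fits (6, 4); releases (1, 0), pool now (7, 4)
  T4: need (1, 1) fits (7, 4); releases (3, 0), pool now (10, 4)
  T8 cannot run: need (2, 5) vs free (10, 4) (insufficient type-C units)
  T2 cannot run: need (8, 5) vs free (10, 4) (insufficient type-C units)
  T6 cannot run: need (6, 5) vs free (10, 4) (insufficient type-C units)
  T5 cannot run: need (6, 6) vs free (10, 4) (insufficient type-C units)
Processes that could never finish after the grant: T8, T2, T6 and T5.


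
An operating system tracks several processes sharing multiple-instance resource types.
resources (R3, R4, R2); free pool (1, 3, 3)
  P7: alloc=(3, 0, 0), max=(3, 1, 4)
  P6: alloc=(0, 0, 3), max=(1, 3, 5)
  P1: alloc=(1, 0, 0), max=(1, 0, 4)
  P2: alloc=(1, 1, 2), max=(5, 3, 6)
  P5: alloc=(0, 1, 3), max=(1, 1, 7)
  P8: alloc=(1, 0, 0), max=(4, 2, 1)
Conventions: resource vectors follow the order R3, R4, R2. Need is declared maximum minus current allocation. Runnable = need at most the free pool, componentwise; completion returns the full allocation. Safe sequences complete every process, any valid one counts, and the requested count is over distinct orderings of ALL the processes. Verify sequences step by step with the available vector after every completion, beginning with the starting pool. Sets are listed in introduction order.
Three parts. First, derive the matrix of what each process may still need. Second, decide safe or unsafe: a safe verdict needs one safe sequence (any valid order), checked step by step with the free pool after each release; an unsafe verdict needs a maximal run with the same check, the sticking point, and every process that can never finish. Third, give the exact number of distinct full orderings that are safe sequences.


(1) Need matrix, components ordered R3, R4, R2:
  P7: (0, 1, 4)
  P6: (1, 3, 2)
  P1: (0, 0, 4)
  P2: (4, 2, 4)
  P5: (1, 0, 4)
  P8: (3, 2, 1)
(2) SAFE, for example via the order P6, P5, P7, P8, P2, P1.
Key observation: P6 is the earliest step where a requested resource binds exactly: need (1, 3, 2), pool (1, 3, 3) at its turn.
Walking it through:
  pool = (1, 3, 3)
  P6: need (1, 3, 2) fits (1, 3, 3); releases (0, 0, 3), pool now (1, 3, 6)
  P5: need (1, 0, 4) fits (1, 3, 6); releases (0, 1, 3), pool now (1, 4, 9)
  P7: need (0, 1, 4) fits (1, 4, 9); releases (3, 0, 0), pool now (4, 4, 9)
  P8: need (3, 2, 1) fits (4, 4, 9); releases (1, 0, 0), pool now (5, 4, 9)
  P2: need (4, 2, 4) fits (5, 4, 9); releases (1, 1, 2), pool now (6, 5, 11)
  P1: need (0, 0, 4) fits (6, 5, 11); releases (1, 0, 0), pool now (7, 5, 11)
(3) The exact count: 40 of the possible complete orderings are safe sequences.


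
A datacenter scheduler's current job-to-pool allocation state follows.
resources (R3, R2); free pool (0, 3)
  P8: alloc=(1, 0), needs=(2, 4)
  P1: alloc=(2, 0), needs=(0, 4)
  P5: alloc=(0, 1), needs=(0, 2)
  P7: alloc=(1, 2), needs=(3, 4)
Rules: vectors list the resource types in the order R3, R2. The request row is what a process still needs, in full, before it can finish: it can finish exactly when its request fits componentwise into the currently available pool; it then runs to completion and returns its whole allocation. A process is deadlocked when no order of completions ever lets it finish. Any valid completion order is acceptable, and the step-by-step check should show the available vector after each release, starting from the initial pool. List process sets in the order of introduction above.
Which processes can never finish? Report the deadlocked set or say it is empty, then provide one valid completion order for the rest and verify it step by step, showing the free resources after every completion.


Nothing here is deadlocked.
Key observation: P5 leads a chain of completions in which each release enables another process.
A valid finishing order for the others: P5, P1, P8, P7. Verifying each step:
  pool = (0, 3)
  run P5 (needs (0, 2), free (0, 3)); after release of (0, 1) the pool is (0, 4)
  run P1 (needs (0, 4), free (0, 4)); after release of (2, 0) the pool is (2, 4)
  run P8 (needs (2, 4), free (2, 4)); after release of (1, 0) the pool is (3, 4)
  run P7 (needs (3, 4), free (3, 4)); after release of (1, 2) the pool is (4, 6)


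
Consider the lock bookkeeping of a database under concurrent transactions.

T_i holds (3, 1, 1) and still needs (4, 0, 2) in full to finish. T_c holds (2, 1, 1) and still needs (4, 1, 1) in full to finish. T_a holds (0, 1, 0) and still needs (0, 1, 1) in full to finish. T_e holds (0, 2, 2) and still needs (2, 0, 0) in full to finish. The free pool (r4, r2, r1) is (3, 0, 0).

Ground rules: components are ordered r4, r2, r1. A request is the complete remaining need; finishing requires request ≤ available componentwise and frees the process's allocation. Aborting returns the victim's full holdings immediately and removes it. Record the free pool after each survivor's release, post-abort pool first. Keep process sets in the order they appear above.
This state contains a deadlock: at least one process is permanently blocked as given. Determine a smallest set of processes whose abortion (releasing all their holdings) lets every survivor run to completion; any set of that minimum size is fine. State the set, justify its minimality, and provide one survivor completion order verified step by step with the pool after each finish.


Minimum abort set: T_c.
Key observation: the deadlocked T_i becomes finishable only because T_c released (2, 1, 1); it completes at step 2 below.
No smaller set exists: with zero aborts the deadlock remains.
The survivors complete as T_e, T_i, T_a. Walking it through (starting from the post-abort pool):
  pool = (5, 1, 1)
  T_e needs (2, 0, 0) <= (5, 1, 1) -> finishes; pool += (0, 2, 2) = (5, 3, 3)
  T_i needs (4, 0, 2) <= (5, 3, 3) -> finishes; pool += (3, 1, 1) = (8, 4, 4)
  T_a needs (0, 1, 1) <= (8, 4, 4) -> finishes; pool += (0, 1, 0) = (8, 5, 4)


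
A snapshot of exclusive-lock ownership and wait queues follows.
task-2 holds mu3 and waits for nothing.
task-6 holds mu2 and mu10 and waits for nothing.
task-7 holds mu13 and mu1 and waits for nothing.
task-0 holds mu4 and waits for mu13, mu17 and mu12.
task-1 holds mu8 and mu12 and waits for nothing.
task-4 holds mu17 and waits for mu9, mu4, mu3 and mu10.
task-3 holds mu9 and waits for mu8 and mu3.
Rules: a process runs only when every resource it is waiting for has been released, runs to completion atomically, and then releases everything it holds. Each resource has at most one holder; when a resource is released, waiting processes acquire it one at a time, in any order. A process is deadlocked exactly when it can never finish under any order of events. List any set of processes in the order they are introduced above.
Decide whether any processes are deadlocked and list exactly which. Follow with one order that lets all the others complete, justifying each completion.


Deadlocked set: task-0 and task-4.
Key observation: task-0 -> task-4 -> task-0 is a circular wait — nothing in it can go first; no other process is dragged down with it.
A valid finishing order for the others: task-6, task-1, task-2, task-3, task-7.
Verifying each step:
  task-6: no waits; runs immediately, freeing mu2 and mu10
  task-1: no waits; runs immediately, freeing mu8 and mu12
  task-2: no waits; runs immediately, freeing mu3
  task-3: everything it awaited (mu8 and mu3) is free; runs, freeing mu9
  task-7: no waits; runs immediately, freeing mu13 and mu1


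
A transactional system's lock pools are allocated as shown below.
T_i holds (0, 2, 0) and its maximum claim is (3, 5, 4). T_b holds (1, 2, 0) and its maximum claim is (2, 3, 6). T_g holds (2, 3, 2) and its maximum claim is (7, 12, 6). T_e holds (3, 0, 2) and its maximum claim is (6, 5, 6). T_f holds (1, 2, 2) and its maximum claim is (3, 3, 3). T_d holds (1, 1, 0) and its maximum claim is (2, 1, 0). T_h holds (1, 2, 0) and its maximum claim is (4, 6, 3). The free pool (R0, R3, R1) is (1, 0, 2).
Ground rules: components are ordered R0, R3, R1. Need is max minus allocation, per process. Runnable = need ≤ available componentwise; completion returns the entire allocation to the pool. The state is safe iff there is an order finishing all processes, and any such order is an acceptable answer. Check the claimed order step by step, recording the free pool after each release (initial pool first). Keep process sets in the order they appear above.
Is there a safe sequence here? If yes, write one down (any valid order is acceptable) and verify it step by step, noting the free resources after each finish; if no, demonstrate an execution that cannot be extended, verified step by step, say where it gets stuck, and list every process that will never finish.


The state is SAFE; one workable sequence: T_d, T_f, T_i, T_e, T_h, T_b, T_g.
Key observation: T_d is the earliest step where a requested resource binds exactly: need (1, 0, 0), pool (1, 0, 2) at its turn.
Walking it through:
  pool = (1, 0, 2)
  run T_d (needs (1, 0, 0), free (1, 0, 2)); after release of (1, 1, 0) the pool is (2, 1, 2)
  run T_f (needs (2, 1, 1), free (2, 1, 2)); after release of (1, 2, 2) the pool is (3, 3, 4)
  run T_i (needs (3, 3, 4), free (3, 3, 4)); after release of (0, 2, 0) the pool is (3, 5, 4)
  run T_e (needs (3, 5, 4), free (3, 5, 4)); after release of (3, 0, 2) the pool is (6, 5, 6)
  run T_h (needs (3, 4, 3), free (6, 5, 6)); after release of (1, 2, 0) the pool is (7, 7, 6)
  run T_b (needs (1, 1, 6), free (7, 7, 6)); after release of (1, 2, 0) the pool is (8, 9, 6)
  run T_g (needs (5, 9, 4), free (8, 9, 6)); after release of (2, 3, 2) the pool is (10, 12, 8)


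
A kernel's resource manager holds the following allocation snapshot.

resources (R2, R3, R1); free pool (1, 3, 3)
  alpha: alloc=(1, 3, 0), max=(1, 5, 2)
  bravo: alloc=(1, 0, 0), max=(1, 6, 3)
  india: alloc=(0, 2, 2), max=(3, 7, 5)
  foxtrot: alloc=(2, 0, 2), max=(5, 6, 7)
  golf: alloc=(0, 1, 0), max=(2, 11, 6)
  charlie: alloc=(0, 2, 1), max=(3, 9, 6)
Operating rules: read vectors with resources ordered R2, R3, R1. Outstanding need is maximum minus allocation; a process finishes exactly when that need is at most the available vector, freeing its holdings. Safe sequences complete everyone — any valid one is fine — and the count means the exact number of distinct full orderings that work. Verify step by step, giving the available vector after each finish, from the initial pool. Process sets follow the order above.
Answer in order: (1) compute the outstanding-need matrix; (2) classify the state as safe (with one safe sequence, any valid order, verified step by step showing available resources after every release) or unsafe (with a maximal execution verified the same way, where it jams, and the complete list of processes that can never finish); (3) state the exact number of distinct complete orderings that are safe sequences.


(1) Remaining need (order R2, R3, R1):
  alpha: (0, 2, 2)
  bravo: (0, 6, 3)
  india: (3, 5, 3)
  foxtrot: (3, 6, 5)
  golf: (2, 10, 6)
  charlie: (3, 7, 5)
(2) SAFE, for example via the order alpha, bravo, india, foxtrot, charlie, golf.
Key observation: reading the order forward, bravo is the first process whose need (0, 6, 3) meets the free pool (2, 6, 3) exactly on a resource it requests.
Verifying each step:
  pool = (1, 3, 3)
  run alpha (needs (0, 2, 2), free (1, 3, 3)); after release of (1, 3, 0) the pool is (2, 6, 3)
  run bravo (needs (0, 6, 3), free (2, 6, 3)); after release of (1, 0, 0) the pool is (3, 6, 3)
  run india (needs (3, 5, 3), free (3, 6, 3)); after release of (0, 2, 2) the pool is (3, 8, 5)
  run foxtrot (needs (3, 6, 5), free (3, 8, 5)); after release of (2, 0, 2) the pool is (5, 8, 7)
  run charlie (needs (3, 7, 5), free (5, 8, 7)); after release of (0, 2, 1) the pool is (5, 10, 8)
  run golf (needs (2, 10, 6), free (5, 10, 8)); after release of (0, 1, 0) the pool is (5, 11, 8)
(3) Exactly 3 of the possible complete orderings are safe sequences.


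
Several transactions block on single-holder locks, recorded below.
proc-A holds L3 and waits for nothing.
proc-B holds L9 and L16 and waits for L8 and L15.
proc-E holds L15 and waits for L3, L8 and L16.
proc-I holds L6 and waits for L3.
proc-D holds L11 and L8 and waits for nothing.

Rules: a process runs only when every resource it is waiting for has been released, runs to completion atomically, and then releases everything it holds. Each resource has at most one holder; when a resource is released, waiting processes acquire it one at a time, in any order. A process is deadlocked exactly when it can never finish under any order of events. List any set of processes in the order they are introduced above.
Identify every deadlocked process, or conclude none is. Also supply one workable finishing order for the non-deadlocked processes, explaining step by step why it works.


The deadlocked set is proc-B and proc-E.
Key observation: nobody on the ring proc-B -> proc-E -> proc-B can start until another member finishes, which never happens; no other process is dragged down with it.
One completion order for the rest: proc-A, proc-I, proc-D.
Step-by-step check:
  proc-A waits on nothing -> runs at once and releases L3
  proc-I: everything it awaited (L3) is free; runs, freeing L6
  proc-D waits on nothing -> runs at once and releases L11 and L8


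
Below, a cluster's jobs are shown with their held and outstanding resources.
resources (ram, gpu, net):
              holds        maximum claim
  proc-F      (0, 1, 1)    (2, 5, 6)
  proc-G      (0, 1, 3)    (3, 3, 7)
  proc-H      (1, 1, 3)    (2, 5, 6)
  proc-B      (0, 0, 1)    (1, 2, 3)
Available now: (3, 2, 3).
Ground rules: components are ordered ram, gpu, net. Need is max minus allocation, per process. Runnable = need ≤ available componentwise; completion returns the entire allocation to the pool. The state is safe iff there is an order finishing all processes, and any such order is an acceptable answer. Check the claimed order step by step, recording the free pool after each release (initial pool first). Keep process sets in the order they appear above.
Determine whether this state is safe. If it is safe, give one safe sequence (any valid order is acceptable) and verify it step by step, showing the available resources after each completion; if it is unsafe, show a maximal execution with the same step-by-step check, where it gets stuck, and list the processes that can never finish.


UNSAFE.
Key observation: even finishing proc-B, proc-G leaves just (3, 3, 7) free — too little gpu for any of the remaining processes.
A maximal execution: proc-B, proc-G — then nothing else fits. Step-by-step check:
  pool = (3, 2, 3)
  run proc-B (needs (1, 2, 2), free (3, 2, 3)); after release of (0, 0, 1) the pool is (3, 2, 4)
  run proc-G (needs (3, 2, 4), free (3, 2, 4)); after release of (0, 1, 3) the pool is (3, 3, 7)
  proc-F still needs (2, 4, 5) but only (3, 3, 7) is free — short on gpu
  proc-H still needs (1, 4, 3) but only (3, 3, 7) is free — short on gpu
Never able to finish: proc-F and proc-H.


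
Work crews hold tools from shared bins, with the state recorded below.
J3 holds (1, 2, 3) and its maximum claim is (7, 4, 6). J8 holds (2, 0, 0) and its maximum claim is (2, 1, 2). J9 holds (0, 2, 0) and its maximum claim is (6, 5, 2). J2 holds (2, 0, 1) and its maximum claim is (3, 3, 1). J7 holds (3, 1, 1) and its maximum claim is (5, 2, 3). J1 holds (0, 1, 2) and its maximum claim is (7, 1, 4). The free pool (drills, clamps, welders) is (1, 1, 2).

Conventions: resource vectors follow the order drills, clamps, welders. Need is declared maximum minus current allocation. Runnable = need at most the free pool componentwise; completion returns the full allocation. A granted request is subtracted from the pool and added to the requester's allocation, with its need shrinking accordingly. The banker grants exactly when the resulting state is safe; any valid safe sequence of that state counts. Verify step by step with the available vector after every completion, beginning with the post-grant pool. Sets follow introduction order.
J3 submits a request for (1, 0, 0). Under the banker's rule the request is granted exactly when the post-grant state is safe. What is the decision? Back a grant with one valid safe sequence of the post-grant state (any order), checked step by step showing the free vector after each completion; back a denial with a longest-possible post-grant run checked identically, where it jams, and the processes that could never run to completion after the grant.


GRANT. The post-grant state is safe; one safe sequence: J8, J7, J3, J1, J2, J9.
Key observation: granting shrinks the pool to (0, 1, 2), yet J8 still fits and the chain goes through.
Check on the post-grant state, step by step:
  pool = (0, 1, 2)
  J8: need (0, 1, 2) fits (0, 1, 2); releases (2, 0, 0), pool now (2, 1, 2)
  J7: need (2, 1, 2) fits (2, 1, 2); releases (3, 1, 1), pool now (5, 2, 3)
  J3: need (5, 2, 3) fits (5, 2, 3); releases (2, 2, 3), pool now (7, 4, 6)
  J1: need (7, 0, 2) fits (7, 4, 6); releases (0, 1, 2), pool now (7, 5, 8)
  J2: need (1, 3, 0) fits (7, 5, 8); releases (2, 0, 1), pool now (9, 5, 9)
  J9: need (6, 3, 2) fits (9, 5, 9); releases (0, 2, 0), pool now (9, 7, 9)


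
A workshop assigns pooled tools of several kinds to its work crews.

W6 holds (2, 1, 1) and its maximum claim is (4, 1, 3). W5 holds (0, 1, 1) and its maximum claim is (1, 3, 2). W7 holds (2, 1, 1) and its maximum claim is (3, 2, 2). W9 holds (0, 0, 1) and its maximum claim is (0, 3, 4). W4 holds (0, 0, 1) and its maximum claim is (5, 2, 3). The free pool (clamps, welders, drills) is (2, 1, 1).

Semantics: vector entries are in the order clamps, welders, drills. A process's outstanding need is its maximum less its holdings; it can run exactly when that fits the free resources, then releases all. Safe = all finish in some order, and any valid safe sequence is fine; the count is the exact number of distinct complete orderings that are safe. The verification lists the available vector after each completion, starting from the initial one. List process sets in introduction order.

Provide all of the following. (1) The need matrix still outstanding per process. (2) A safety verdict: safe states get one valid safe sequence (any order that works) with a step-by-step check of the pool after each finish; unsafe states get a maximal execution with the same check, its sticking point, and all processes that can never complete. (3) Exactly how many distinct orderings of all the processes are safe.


(1) Remaining need (order clamps, welders, drills):
  W6: (2, 0, 2)
  W5: (1, 2, 1)
  W7: (1, 1, 1)
  W9: (0, 3, 3)
  W4: (5, 2, 2)
(2) The state is SAFE; one workable sequence: W7, W5, W6, W9, W4.
Key observation: W7 marks the first exact bind of the order: its need (1, 1, 1) fits the free (2, 1, 1) with zero slack on a requested resource.
Check, step by step:
  pool = (2, 1, 1)
  run W7 (needs (1, 1, 1), free (2, 1, 1)); after release of (2, 1, 1) the pool is (4, 2, 2)
  run W5 (needs (1, 2, 1), free (4, 2, 2)); after release of (0, 1, 1) the pool is (4, 3, 3)
  run W6 (needs (2, 0, 2), free (4, 3, 3)); after release of (2, 1, 1) the pool is (6, 4, 4)
  run W9 (needs (0, 3, 3), free (6, 4, 4)); after release of (0, 0, 1) the pool is (6, 4, 5)
  run W4 (needs (5, 2, 2), free (6, 4, 5)); after release of (0, 0, 1) the pool is (6, 4, 6)
(3) The exact count: 9 of the possible complete orderings are safe sequences.


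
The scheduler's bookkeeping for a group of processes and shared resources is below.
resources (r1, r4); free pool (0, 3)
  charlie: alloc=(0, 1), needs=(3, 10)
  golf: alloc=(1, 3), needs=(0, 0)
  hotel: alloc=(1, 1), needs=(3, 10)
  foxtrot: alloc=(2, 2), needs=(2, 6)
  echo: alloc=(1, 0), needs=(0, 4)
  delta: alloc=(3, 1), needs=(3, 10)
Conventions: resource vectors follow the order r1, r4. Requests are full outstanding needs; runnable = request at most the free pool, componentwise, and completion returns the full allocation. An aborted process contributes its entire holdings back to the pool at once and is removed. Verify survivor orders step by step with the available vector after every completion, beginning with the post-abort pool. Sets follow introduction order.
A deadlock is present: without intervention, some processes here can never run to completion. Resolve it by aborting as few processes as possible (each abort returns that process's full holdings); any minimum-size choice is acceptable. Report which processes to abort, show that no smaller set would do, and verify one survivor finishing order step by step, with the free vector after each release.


Abort charlie and hotel.
Key observation: before aborting charlie and hotel, delta was permanently blocked — no order could ever run it; afterwards it completes at step 3.
Why nothing smaller works — every single abort fails: charlie alone leaves hotel blocked (short on r4); golf alone leaves charlie blocked (short on r4); hotel alone leaves charlie blocked (short on r4); foxtrot alone leaves charlie blocked (short on r4); echo alone leaves charlie blocked (short on r4); delta alone leaves charlie blocked (short on r4).
Survivors finish in the order: golf, foxtrot, delta, echo. Step-by-step check (pool after the aborts first):
  pool = (1, 5)
  golf needs (0, 0) <= (1, 5) -> finishes; pool += (1, 3) = (2, 8)
  foxtrot needs (2, 6) <= (2, 8) -> finishes; pool += (2, 2) = (4, 10)
  delta needs (3, 10) <= (4, 10) -> finishes; pool += (3, 1) = (7, 11)
  echo needs (0, 4) <= (7, 11) -> finishes; pool += (1, 0) = (8, 11)


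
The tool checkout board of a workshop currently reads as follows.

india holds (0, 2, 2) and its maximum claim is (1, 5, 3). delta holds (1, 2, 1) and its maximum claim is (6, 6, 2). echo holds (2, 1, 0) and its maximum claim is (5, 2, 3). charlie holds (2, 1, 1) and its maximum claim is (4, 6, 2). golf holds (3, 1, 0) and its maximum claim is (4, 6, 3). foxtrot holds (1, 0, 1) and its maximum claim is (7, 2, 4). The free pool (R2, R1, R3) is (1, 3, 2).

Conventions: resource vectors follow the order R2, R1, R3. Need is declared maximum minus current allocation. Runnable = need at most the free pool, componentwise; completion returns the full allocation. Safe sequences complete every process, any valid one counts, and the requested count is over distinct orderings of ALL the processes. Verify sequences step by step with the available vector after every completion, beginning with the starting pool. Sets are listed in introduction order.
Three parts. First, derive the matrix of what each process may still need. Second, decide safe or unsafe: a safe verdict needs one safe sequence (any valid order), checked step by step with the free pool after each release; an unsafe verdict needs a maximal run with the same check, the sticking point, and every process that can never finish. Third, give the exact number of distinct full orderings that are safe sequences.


(1) Outstanding need per process (order R2, R1, R3):
  india: (1, 3, 1)
  delta: (5, 4, 1)
  echo: (3, 1, 3)
  charlie: (2, 5, 1)
  golf: (1, 5, 3)
  foxtrot: (6, 2, 3)
(2) SAFE. One safe sequence: india, golf, charlie, foxtrot, echo, delta.
Key observation: india marks the first exact bind of the order: its need (1, 3, 1) fits the free (1, 3, 2) with zero slack on a requested resource.
Step-by-step check:
  pool = (1, 3, 2)
  run india (needs (1, 3, 1), free (1, 3, 2)); after release of (0, 2, 2) the pool is (1, 5, 4)
  run golf (needs (1, 5, 3), free (1, 5, 4)); after release of (3, 1, 0) the pool is (4, 6, 4)
  run charlie (needs (2, 5, 1), free (4, 6, 4)); after release of (2, 1, 1) the pool is (6, 7, 5)
  run foxtrot (needs (6, 2, 3), free (6, 7, 5)); after release of (1, 0, 1) the pool is (7, 7, 6)
  run echo (needs (3, 1, 3), free (7, 7, 6)); after release of (2, 1, 0) the pool is (9, 8, 6)
  run delta (needs (5, 4, 1), free (9, 8, 6)); after release of (1, 2, 1) the pool is (10, 10, 7)
(3) Exactly 12 of the possible complete orderings are safe sequences.
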